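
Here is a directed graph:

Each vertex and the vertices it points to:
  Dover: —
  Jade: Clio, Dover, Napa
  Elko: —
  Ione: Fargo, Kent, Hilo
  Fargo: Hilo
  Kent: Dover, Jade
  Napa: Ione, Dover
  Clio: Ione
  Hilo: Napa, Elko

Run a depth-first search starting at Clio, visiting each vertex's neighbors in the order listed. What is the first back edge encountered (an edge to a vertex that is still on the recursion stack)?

DFS from Clio (visiting each vertex's neighbors in the order listed); mark gray on enter, black on exit:
Clio gray
  Ione gray
    Fargo gray
      Hilo gray
        Napa gray
          Napa→Ione: Ione is gray → back edge
First back edge: Napa → Ione.

Napa→Ione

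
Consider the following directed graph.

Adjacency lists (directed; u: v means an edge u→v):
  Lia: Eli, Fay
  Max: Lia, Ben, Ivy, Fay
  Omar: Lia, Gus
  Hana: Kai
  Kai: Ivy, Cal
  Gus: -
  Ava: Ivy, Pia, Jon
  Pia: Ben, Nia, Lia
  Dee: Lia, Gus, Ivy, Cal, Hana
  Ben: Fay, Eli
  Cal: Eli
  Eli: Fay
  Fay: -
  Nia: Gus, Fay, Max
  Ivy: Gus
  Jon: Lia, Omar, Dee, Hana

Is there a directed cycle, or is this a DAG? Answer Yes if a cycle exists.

No

DFS with white/gray/black marking, starting from Jon:
Jon gray
  Lia gray
    Eli gray
      Fay gray
      Fay black
    Eli black
    Lia→Fay: Fay black — skip
  Lia black
  Omar gray
    Omar→Lia: Lia black — skip
    Gus gray
    Gus black
  Omar black
  Dee gray
    Dee→Lia: Lia black — skip
    Dee→Gus: Gus black — skip
    Ivy gray
      Ivy→Gus: Gus black — skip
    Ivy black
    Cal gray
      Cal→Eli: Eli black — skip
    Cal black
    Hana gray
      Kai gray
        Kai→Ivy: Ivy black — skip
        Kai→Cal: Cal black — skip
      Kai black
    Hana black
  Dee black
  Jon→Hana: Hana black — skip
Jon black
Max gray
  Max→Lia: Lia black — skip
  Ben gray
    Ben→Fay: Fay black — skip
    Ben→Eli: Eli black — skip
  Ben black
  Max→Ivy: Ivy black — skip
  Max→Fay: Fay black — skip
Max black
Ava gray
  Ava→Ivy: Ivy black — skip
  Pia gray
    Pia→Ben: Ben black — skip
    Nia gray
      Nia→Gus: Gus black — skip
      Nia→Fay: Fay black — skip
      Nia→Max: Max black — skip
    Nia black
    Pia→Lia: Lia black — skip
  Pia black
  Ava→Jon: Jon black — skip
Ava black
Every edge goes to a white or black vertex — no back edge, so the graph is acyclic.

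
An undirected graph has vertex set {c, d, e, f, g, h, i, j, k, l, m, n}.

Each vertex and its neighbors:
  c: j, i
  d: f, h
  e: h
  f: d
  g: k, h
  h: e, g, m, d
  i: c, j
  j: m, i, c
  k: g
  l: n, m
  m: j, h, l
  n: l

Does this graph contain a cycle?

Yes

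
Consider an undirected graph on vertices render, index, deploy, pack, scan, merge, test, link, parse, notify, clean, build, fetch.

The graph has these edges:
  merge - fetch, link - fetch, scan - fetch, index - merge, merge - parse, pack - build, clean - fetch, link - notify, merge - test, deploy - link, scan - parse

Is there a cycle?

Yes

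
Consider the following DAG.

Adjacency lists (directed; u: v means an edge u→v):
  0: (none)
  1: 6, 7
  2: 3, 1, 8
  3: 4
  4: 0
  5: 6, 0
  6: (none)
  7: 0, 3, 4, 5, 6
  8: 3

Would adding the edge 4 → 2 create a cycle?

Adding 4→2 creates a cycle iff 2 can already reach 4.
Path from 2: 2 → 3 → 4.
So 2 → … → 4 → 2 is a cycle.

Yes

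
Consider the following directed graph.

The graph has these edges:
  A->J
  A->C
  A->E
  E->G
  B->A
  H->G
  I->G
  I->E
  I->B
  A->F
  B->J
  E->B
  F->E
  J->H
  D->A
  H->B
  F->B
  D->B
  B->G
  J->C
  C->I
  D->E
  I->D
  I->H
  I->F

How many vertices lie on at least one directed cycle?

9

A vertex is on a directed cycle iff it belongs to a strongly connected component of size ≥ 2 (or has a self-loop).
The vertices on cycles are {A, B, C, D, E, F, H, I, J} — 9 in total.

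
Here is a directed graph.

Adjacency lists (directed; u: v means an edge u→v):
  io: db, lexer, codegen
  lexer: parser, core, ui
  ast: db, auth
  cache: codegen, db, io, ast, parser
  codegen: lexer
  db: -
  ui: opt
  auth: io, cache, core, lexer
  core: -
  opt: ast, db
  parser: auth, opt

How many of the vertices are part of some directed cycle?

9

A vertex is on a directed cycle iff it belongs to a strongly connected component of size ≥ 2 (or has a self-loop).
The vertices on cycles are {io, ui, ast, opt, auth, cache, lexer, parser, codegen} — 9 in total.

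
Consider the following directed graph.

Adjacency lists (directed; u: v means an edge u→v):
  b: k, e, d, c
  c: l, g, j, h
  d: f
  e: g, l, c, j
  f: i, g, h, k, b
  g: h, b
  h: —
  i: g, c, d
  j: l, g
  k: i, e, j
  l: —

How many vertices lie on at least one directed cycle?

A vertex is on a directed cycle iff it belongs to a strongly connected component of size ≥ 2 (or has a self-loop).
The vertices on cycles are {b, c, d, e, f, g, i, j, k} — 9 in total.

9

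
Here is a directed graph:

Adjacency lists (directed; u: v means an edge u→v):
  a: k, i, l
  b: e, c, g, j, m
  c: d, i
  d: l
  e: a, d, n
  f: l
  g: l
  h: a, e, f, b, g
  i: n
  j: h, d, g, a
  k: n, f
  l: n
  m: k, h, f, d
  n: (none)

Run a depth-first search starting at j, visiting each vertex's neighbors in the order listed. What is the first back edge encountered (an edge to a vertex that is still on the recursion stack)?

b→j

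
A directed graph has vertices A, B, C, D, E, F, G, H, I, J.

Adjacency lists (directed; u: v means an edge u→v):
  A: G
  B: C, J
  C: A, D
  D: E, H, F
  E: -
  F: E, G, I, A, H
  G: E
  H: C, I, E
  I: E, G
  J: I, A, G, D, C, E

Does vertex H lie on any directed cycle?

Yes

H is on a cycle iff H can reach itself via ≥1 edge.
H → C → D → H — yes.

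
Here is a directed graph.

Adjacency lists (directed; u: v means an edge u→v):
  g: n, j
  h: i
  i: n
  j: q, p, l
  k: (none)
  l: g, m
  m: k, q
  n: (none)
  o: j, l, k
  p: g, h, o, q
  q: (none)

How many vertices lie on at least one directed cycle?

5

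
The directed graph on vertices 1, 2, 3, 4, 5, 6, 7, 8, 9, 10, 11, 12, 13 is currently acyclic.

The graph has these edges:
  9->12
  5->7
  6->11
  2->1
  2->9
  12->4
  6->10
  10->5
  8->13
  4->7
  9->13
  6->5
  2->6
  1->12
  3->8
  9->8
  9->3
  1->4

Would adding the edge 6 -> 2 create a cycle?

Yes

Adding 6→2 creates a cycle iff 2 can already reach 6.
Path from 2: 2 → 6.
So 2 → … → 6 → 2 is a cycle.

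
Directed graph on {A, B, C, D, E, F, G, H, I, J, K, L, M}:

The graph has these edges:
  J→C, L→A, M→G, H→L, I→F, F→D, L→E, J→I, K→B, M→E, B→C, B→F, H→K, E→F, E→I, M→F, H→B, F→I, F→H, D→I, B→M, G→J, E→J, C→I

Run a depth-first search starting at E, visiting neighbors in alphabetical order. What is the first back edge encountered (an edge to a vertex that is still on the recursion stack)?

DFS from E (visiting neighbors in alphabetical order); mark gray on enter, black on exit:
E gray
  F gray
    D gray
      I gray
        I→F: F is gray → back edge
First back edge: I → F.

I→F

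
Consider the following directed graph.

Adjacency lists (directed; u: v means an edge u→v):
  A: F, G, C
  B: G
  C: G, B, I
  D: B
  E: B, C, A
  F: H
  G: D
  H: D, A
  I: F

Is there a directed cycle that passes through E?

No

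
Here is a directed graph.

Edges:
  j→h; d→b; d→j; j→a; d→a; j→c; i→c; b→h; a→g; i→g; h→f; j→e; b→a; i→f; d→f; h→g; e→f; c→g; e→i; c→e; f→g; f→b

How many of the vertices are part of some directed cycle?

A vertex is on a directed cycle iff it belongs to a strongly connected component of size ≥ 2 (or has a self-loop).
The vertices on cycles are {b, c, e, f, h, i} — 6 in total.

6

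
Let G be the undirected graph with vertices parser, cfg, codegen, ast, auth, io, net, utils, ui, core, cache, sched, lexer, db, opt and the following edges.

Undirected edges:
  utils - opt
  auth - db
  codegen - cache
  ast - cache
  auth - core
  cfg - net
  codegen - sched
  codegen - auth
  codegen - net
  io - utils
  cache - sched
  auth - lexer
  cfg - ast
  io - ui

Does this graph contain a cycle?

Yes

DFS, tracking each vertex's parent; an edge to a visited non-parent vertex closes a cycle.
Start from parser:
visit parser (parent –)
visit cfg (parent –)
  visit net (parent cfg)
    net–cfg: parent, skip
    visit codegen (parent net)
      visit auth (parent codegen)
        visit core (parent auth)
          core–auth: parent, skip
        visit db (parent auth)
          db–auth: parent, skip
        auth–codegen: parent, skip
        visit lexer (parent auth)
          lexer–auth: parent, skip
      visit sched (parent codegen)
        visit cache (parent sched)
          visit ast (parent cache)
            ast–cfg: cfg visited and ≠ parent → cycle
Cycle: cfg – net – codegen – sched – cache – ast – cfg.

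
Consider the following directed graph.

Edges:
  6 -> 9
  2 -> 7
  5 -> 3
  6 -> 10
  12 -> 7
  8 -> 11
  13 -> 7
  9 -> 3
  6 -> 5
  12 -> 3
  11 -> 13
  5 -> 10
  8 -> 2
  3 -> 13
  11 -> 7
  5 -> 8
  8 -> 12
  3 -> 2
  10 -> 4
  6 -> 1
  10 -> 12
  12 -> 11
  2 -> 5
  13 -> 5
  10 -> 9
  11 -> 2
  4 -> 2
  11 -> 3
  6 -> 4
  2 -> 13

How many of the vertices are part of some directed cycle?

10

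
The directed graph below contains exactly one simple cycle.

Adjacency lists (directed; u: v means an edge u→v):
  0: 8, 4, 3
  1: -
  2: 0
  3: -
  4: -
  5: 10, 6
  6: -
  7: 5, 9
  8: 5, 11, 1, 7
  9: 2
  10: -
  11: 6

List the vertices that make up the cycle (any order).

0, 2, 7, 8, 9

DFS with gray/black marking from 0:
0 gray
  8 gray
    5 gray
      10 gray
      10 black
      6 gray
      6 black
    5 black
    11 gray
      11→6: 6 black — skip
    11 black
    1 gray
    1 black
    7 gray
      7→5: 5 black — skip
      9 gray
        2 gray
          2→0: 0 is gray → back edge
Back edge closes the cycle 0 → 8 → 7 → 9 → 2 → 0; its vertices are {0, 2, 7, 8, 9}.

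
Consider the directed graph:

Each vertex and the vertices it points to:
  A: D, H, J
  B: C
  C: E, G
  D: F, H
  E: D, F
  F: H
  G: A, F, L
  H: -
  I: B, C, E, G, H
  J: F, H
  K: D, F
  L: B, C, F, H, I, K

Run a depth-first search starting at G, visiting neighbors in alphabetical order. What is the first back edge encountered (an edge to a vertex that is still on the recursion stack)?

DFS from G (visiting neighbors in alphabetical order); mark gray on enter, black on exit:
G gray
  A gray
    D gray
      F gray
        H gray
        H black
      F black
      D→H: H black — skip
    D black
    A→H: H black — skip
    J gray
      J→F: F black — skip
      J→H: H black — skip
    J black
  A black
  G→F: F black — skip
  L gray
    B gray
      C gray
        E gray
          E→D: D black — skip
          E→F: F black — skip
        E black
        C→G: G is gray → back edge
First back edge: C → G.

C→G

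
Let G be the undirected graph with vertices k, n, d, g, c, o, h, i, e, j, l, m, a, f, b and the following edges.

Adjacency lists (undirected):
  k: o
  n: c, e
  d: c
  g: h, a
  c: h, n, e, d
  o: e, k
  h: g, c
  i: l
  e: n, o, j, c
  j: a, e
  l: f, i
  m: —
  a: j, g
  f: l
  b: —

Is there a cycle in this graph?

DFS, tracking each vertex's parent; an edge to a visited non-parent vertex closes a cycle.
Start from b:
visit b (parent –)
visit k (parent –)
  visit o (parent k)
    visit e (parent o)
      visit n (parent e)
        visit c (parent n)
          visit h (parent c)
            visit g (parent h)
              g–h: parent, skip
              visit a (parent g)
                visit j (parent a)
                  j–a: parent, skip
                  j–e: e visited and ≠ parent → cycle
Cycle: e – n – c – h – g – a – j – e.

Yes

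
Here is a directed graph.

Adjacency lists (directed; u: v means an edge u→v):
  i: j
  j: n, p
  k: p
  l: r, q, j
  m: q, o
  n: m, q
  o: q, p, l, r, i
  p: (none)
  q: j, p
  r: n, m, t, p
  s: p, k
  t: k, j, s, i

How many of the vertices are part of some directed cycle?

A vertex is on a directed cycle iff it belongs to a strongly connected component of size ≥ 2 (or has a self-loop).
The vertices on cycles are {i, j, l, m, n, o, q, r, t} — 9 in total.

9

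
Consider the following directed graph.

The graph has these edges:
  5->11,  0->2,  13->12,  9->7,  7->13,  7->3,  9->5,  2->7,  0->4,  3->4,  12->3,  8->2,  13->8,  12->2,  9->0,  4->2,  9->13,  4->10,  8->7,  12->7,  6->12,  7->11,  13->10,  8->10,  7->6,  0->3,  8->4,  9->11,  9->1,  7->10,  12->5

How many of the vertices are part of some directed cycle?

A vertex is on a directed cycle iff it belongs to a strongly connected component of size ≥ 2 (or has a self-loop).
The vertices on cycles are {2, 3, 4, 6, 7, 8, 12, 13} — 8 in total.

8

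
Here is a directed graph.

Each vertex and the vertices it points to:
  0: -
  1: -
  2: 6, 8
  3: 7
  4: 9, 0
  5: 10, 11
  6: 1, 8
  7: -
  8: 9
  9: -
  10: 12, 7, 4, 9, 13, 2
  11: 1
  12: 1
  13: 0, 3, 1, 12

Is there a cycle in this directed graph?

DFS with white/gray/black marking, starting from 10:
10 gray
  12 gray
    1 gray
    1 black
  12 black
  7 gray
  7 black
  4 gray
    9 gray
    9 black
    0 gray
    0 black
  4 black
  10→9: 9 black — skip
  13 gray
    13→0: 0 black — skip
    3 gray
      3→7: 7 black — skip
    3 black
    13→1: 1 black — skip
    13→12: 12 black — skip
  13 black
  2 gray
    6 gray
      6→1: 1 black — skip
      8 gray
        8→9: 9 black — skip
      8 black
    6 black
    2→8: 8 black — skip
  2 black
10 black
5 gray
  5→10: 10 black — skip
  11 gray
    11→1: 1 black — skip
  11 black
5 black
Every edge goes to a white or black vertex — no back edge, so the graph is acyclic.

No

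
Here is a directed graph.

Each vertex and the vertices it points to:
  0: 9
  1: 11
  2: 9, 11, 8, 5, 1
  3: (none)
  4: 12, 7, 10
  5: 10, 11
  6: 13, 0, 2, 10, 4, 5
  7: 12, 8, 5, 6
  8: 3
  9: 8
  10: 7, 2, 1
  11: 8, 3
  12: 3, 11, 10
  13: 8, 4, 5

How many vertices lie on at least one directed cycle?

8

A vertex is on a directed cycle iff it belongs to a strongly connected component of size ≥ 2 (or has a self-loop).
The vertices on cycles are {2, 4, 5, 6, 7, 10, 12, 13} — 8 in total.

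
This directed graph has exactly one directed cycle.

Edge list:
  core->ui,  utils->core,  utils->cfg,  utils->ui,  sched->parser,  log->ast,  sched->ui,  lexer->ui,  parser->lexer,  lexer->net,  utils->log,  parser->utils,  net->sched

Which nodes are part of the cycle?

net, lexer, sched, parser

DFS with gray/black marking from parser:
parser gray
  utils gray
    log gray
      ast gray
      ast black
    log black
    cfg gray
    cfg black
    core gray
      ui gray
      ui black
    core black
    utils→ui: ui black — skip
  utils black
  lexer gray
    lexer→ui: ui black — skip
    net gray
      sched gray
        sched→ui: ui black — skip
        sched→parser: parser is gray → back edge
Back edge closes the cycle parser → lexer → net → sched → parser; its vertices are {net, lexer, sched, parser}.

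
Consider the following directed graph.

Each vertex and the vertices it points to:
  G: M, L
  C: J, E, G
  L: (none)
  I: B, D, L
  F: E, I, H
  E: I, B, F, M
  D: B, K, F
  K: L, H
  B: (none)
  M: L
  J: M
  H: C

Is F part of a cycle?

Yes

F is on a cycle iff F can reach itself via ≥1 edge.
F → E → F — yes.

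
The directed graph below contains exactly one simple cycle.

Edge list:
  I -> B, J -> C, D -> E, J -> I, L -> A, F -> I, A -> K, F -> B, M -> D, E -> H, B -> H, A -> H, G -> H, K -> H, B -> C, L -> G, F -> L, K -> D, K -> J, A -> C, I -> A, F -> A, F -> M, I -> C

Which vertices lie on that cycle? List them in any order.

A, I, J, K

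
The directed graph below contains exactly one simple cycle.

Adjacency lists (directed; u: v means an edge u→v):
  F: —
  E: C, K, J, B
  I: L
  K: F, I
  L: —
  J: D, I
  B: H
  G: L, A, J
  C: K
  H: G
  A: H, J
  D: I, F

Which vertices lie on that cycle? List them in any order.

A, G, H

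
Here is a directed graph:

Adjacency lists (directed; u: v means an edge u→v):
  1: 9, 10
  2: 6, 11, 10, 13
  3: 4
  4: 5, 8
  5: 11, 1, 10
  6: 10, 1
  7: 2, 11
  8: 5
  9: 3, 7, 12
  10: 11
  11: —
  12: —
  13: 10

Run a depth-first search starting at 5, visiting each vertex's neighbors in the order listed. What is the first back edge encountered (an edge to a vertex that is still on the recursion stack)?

4->5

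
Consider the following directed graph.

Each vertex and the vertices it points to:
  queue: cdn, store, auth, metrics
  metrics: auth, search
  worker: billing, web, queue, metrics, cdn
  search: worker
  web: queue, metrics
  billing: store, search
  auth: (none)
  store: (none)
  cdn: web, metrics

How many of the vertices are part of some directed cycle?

7

A vertex is on a directed cycle iff it belongs to a strongly connected component of size ≥ 2 (or has a self-loop).
The vertices on cycles are {cdn, web, queue, search, worker, billing, metrics} — 7 in total.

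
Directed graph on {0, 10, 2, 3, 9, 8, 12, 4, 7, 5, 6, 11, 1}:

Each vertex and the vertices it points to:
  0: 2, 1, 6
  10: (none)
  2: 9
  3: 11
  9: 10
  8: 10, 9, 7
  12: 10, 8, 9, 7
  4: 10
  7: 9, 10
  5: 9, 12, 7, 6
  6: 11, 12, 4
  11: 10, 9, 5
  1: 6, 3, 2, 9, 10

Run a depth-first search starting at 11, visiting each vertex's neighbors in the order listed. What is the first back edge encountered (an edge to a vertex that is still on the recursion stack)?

6→11

DFS from 11 (visiting each vertex's neighbors in the order listed); mark gray on enter, black on exit:
11 gray
  10 gray
  10 black
  9 gray
    9→10: 10 black — skip
  9 black
  5 gray
    5→9: 9 black — skip
    12 gray
      12→10: 10 black — skip
      8 gray
        8→10: 10 black — skip
        8→9: 9 black — skip
        7 gray
          7→9: 9 black — skip
          7→10: 10 black — skip
        7 black
      8 black
      12→9: 9 black — skip
      12→7: 7 black — skip
    12 black
    5→7: 7 black — skip
    6 gray
      6→11: 11 is gray → back edge
First back edge: 6 → 11.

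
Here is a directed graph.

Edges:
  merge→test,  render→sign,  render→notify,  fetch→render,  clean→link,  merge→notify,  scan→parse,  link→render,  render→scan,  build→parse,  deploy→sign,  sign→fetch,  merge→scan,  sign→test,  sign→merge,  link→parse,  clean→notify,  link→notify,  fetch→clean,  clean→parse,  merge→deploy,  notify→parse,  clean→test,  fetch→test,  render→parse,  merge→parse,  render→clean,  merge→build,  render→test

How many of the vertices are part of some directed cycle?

7

A vertex is on a directed cycle iff it belongs to a strongly connected component of size ≥ 2 (or has a self-loop).
The vertices on cycles are {link, sign, clean, fetch, merge, deploy, render} — 7 in total.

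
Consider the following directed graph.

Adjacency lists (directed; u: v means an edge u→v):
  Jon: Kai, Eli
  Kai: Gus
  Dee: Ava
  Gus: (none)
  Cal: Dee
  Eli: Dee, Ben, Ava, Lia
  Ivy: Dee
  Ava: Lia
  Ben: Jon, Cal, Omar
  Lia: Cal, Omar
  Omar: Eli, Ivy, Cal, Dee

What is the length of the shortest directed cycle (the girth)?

For each vertex v, BFS finds the shortest path from v back to v.
The shortest such closed walk is Ben → Jon → Eli → Ben, length 3.

3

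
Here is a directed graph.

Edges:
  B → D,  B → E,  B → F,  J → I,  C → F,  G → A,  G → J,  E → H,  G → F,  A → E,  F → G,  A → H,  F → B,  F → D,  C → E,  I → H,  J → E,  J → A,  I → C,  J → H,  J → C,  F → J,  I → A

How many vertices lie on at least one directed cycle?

6

A vertex is on a directed cycle iff it belongs to a strongly connected component of size ≥ 2 (or has a self-loop).
The vertices on cycles are {B, C, F, G, I, J} — 6 in total.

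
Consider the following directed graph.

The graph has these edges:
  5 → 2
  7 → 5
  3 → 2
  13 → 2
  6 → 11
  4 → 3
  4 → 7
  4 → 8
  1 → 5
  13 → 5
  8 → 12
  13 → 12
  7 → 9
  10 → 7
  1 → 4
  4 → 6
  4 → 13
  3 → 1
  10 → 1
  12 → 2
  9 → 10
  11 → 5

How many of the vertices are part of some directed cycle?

A vertex is on a directed cycle iff it belongs to a strongly connected component of size ≥ 2 (or has a self-loop).
The vertices on cycles are {1, 3, 4, 7, 9, 10} — 6 in total.

6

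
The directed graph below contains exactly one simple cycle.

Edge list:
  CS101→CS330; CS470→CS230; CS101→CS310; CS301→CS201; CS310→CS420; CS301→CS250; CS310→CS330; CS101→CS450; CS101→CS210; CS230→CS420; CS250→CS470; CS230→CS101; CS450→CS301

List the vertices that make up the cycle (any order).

CS101, CS230, CS250, CS301, CS450, CS470

DFS with gray/black marking from CS101:
CS101 gray
  CS210 gray
  CS210 black
  CS330 gray
  CS330 black
  CS310 gray
    CS420 gray
    CS420 black
    CS310→CS330: CS330 black — skip
  CS310 black
  CS450 gray
    CS301 gray
      CS201 gray
      CS201 black
      CS250 gray
        CS470 gray
          CS230 gray
            CS230→CS101: CS101 is gray → back edge
Back edge closes the cycle CS101 → CS450 → CS301 → CS250 → CS470 → CS230 → CS101; its vertices are {CS101, CS230, CS250, CS301, CS450, CS470}.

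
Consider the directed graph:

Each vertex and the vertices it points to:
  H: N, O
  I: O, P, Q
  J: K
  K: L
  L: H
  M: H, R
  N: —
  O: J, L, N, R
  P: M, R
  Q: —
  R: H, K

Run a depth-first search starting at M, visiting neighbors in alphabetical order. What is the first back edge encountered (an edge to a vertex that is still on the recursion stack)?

DFS from M (visiting neighbors in alphabetical order); mark gray on enter, black on exit:
M gray
  H gray
    N gray
    N black
    O gray
      J gray
        K gray
          L gray
            L→H: H is gray → back edge
First back edge: L → H.

L→H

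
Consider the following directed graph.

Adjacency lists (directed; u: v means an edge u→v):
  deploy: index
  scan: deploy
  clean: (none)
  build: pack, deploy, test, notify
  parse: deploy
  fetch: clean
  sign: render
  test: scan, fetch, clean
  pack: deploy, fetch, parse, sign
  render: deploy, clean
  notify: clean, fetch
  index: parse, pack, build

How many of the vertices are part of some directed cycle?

9

A vertex is on a directed cycle iff it belongs to a strongly connected component of size ≥ 2 (or has a self-loop).
The vertices on cycles are {pack, scan, sign, test, build, index, parse, deploy, render} — 9 in total.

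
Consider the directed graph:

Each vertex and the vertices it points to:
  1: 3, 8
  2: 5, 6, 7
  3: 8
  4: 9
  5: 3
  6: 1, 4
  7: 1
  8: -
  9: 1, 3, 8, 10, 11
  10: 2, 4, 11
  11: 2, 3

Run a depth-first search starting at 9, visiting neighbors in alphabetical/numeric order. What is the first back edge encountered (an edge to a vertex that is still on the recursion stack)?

4→9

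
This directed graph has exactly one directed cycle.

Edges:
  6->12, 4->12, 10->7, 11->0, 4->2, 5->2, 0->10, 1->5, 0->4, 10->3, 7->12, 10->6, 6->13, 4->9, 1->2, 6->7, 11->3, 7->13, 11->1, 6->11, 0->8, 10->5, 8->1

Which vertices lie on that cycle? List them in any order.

0, 6, 10, 11

DFS with gray/black marking from 0:
0 gray
  8 gray
    1 gray
      2 gray
      2 black
      5 gray
        5→2: 2 black — skip
      5 black
    1 black
  8 black
  4 gray
    12 gray
    12 black
    4→2: 2 black — skip
    9 gray
    9 black
  4 black
  10 gray
    3 gray
    3 black
    10→5: 5 black — skip
    7 gray
      7→12: 12 black — skip
      13 gray
      13 black
    7 black
    6 gray
      6→12: 12 black — skip
      6→7: 7 black — skip
      11 gray
        11→1: 1 black — skip
        11→3: 3 black — skip
        11→0: 0 is gray → back edge
Back edge closes the cycle 0 → 10 → 6 → 11 → 0; its vertices are {0, 6, 10, 11}.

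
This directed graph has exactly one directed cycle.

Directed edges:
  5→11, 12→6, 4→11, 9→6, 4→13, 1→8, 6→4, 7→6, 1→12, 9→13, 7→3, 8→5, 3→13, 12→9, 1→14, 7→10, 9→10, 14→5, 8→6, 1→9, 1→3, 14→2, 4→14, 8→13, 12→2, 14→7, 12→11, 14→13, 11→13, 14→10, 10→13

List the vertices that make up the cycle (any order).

DFS with gray/black marking from 14:
14 gray
  7 gray
    6 gray
      4 gray
        11 gray
          13 gray
          13 black
        11 black
        4→14: 14 is gray → back edge
Back edge closes the cycle 14 → 7 → 6 → 4 → 14; its vertices are {4, 6, 7, 14}.

4, 6, 7, 14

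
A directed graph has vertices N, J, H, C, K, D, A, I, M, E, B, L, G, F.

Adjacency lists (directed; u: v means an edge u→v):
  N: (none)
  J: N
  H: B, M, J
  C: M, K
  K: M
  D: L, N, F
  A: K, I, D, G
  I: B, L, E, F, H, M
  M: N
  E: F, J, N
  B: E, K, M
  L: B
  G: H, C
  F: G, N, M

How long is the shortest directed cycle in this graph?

5

For each vertex v, BFS finds the shortest path from v back to v.
The shortest such closed walk is G → H → B → E → F → G, length 5.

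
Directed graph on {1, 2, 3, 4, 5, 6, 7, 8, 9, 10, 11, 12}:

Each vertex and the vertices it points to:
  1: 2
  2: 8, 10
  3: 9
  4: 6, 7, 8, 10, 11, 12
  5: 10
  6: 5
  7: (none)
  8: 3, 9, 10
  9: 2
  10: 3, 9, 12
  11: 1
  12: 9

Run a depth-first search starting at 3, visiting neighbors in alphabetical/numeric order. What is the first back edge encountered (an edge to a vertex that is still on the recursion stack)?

8->3

DFS from 3 (visiting neighbors in alphabetical/numeric order); mark gray on enter, black on exit:
3 gray
  9 gray
    2 gray
      8 gray
        8→3: 3 is gray → back edge
First back edge: 8 → 3.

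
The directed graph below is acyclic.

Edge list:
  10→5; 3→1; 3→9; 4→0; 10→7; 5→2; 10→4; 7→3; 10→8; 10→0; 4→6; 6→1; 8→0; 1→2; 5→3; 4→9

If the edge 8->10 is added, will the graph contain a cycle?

Yes

Adding 8→10 creates a cycle iff 10 can already reach 8.
Path from 10: 10 → 8.
So 10 → … → 8 → 10 is a cycle.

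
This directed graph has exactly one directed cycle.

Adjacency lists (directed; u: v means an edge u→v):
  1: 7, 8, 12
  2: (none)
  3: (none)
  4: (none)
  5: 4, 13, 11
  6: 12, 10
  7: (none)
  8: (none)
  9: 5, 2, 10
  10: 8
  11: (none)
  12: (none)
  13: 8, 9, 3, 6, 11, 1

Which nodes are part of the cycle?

5, 9, 13

DFS with gray/black marking from 5:
5 gray
  4 gray
  4 black
  13 gray
    8 gray
    8 black
    9 gray
      9→5: 5 is gray → back edge
Back edge closes the cycle 5 → 13 → 9 → 5; its vertices are {5, 9, 13}.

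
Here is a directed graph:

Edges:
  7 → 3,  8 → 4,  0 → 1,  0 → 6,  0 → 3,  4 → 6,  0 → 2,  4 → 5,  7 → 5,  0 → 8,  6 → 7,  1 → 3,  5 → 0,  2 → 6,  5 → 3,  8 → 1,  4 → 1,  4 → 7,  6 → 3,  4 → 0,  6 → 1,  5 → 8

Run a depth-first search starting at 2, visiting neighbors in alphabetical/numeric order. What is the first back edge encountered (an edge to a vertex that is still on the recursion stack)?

DFS from 2 (visiting neighbors in alphabetical/numeric order); mark gray on enter, black on exit:
2 gray
  6 gray
    1 gray
      3 gray
      3 black
    1 black
    6→3: 3 black — skip
    7 gray
      7→3: 3 black — skip
      5 gray
        0 gray
          0→1: 1 black — skip
          0→2: 2 is gray → back edge
First back edge: 0 → 2.

0->2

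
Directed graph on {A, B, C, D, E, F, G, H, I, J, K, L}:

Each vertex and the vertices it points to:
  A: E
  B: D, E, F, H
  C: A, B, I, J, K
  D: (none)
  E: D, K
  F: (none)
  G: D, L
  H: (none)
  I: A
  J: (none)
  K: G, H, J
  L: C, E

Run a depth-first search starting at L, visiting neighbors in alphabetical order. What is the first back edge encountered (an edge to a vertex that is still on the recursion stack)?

G→L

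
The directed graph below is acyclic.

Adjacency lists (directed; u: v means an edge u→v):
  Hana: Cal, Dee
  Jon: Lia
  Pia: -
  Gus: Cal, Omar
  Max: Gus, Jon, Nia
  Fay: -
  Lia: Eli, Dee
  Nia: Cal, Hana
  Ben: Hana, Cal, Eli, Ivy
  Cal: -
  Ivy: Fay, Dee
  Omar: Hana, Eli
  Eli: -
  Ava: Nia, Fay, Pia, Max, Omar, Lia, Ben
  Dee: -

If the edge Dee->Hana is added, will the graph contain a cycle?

Yes

Adding Dee→Hana creates a cycle iff Hana can already reach Dee.
Path from Hana: Hana → Dee.
So Hana → … → Dee → Hana is a cycle.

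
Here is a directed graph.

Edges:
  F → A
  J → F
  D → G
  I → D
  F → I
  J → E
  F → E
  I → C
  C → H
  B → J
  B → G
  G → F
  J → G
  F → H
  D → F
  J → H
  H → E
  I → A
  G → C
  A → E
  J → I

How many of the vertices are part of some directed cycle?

4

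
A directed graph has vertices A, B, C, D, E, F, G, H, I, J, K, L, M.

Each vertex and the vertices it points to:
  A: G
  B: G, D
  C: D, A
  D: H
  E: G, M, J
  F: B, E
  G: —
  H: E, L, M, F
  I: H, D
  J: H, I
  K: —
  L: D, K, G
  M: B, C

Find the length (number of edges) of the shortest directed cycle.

For each vertex v, BFS finds the shortest path from v back to v.
The shortest such closed walk is H → E → J → H, length 3.

3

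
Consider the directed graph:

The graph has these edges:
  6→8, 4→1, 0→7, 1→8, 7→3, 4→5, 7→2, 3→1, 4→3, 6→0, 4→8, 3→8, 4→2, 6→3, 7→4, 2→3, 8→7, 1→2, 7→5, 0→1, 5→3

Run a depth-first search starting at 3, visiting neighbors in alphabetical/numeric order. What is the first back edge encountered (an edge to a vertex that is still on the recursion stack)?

DFS from 3 (visiting neighbors in alphabetical/numeric order); mark gray on enter, black on exit:
3 gray
  1 gray
    2 gray
      2→3: 3 is gray → back edge
First back edge: 2 → 3.

2→3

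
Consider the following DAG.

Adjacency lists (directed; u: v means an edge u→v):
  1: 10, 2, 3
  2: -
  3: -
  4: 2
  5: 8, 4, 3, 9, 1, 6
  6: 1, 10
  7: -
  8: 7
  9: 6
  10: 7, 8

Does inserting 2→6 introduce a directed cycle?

Yes

Adding 2→6 creates a cycle iff 6 can already reach 2.
Path from 6: 6 → 1 → 2.
So 6 → … → 2 → 6 is a cycle.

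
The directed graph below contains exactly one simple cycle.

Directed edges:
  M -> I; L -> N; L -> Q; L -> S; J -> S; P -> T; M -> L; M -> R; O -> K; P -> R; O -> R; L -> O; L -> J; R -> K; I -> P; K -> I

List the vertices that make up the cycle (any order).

I, K, P, R

DFS with gray/black marking from I:
I gray
  P gray
    T gray
    T black
    R gray
      K gray
        K→I: I is gray → back edge
Back edge closes the cycle I → P → R → K → I; its vertices are {I, K, P, R}.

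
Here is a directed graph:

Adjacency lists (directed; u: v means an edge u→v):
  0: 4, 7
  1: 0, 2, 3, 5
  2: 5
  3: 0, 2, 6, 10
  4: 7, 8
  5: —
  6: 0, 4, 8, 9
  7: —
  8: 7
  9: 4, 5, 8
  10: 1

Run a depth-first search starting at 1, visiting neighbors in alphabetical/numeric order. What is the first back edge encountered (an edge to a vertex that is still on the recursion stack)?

10->1

DFS from 1 (visiting neighbors in alphabetical/numeric order); mark gray on enter, black on exit:
1 gray
  0 gray
    4 gray
      7 gray
      7 black
      8 gray
        8→7: 7 black — skip
      8 black
    4 black
    0→7: 7 black — skip
  0 black
  2 gray
    5 gray
    5 black
  2 black
  3 gray
    3→0: 0 black — skip
    3→2: 2 black — skip
    6 gray
      6→0: 0 black — skip
      6→4: 4 black — skip
      6→8: 8 black — skip
      9 gray
        9→4: 4 black — skip
        9→5: 5 black — skip
        9→8: 8 black — skip
      9 black
    6 black
    10 gray
      10→1: 1 is gray → back edge
First back edge: 10 → 1.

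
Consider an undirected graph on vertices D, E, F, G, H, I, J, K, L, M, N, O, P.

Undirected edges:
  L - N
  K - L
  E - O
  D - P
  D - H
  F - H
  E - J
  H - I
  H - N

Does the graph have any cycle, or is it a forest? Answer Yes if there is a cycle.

DFS, tracking each vertex's parent; an edge to a visited non-parent vertex closes a cycle.
Start from E:
visit E (parent –)
  visit O (parent E)
    O–E: parent, skip
  visit J (parent E)
    J–E: parent, skip
visit D (parent –)
  visit H (parent D)
    visit N (parent H)
      N–H: parent, skip
      visit L (parent N)
        visit K (parent L)
          K–L: parent, skip
        L–N: parent, skip
    H–D: parent, skip
    visit F (parent H)
      F–H: parent, skip
    visit I (parent H)
      I–H: parent, skip
  visit P (parent D)
    P–D: parent, skip
visit G (parent –)
visit M (parent –)
No non-parent visited neighbor found — the graph is a forest.

No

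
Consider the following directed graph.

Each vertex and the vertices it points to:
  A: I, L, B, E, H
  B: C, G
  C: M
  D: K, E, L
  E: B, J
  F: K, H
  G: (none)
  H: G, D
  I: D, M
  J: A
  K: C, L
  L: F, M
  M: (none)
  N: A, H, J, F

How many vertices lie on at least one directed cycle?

A vertex is on a directed cycle iff it belongs to a strongly connected component of size ≥ 2 (or has a self-loop).
The vertices on cycles are {A, D, E, F, H, I, J, K, L} — 9 in total.

9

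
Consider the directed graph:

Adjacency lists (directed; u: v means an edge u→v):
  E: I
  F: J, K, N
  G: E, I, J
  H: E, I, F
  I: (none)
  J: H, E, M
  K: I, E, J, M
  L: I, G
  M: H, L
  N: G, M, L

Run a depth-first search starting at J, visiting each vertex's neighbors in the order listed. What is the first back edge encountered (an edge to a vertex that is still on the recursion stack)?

F→J

DFS from J (visiting each vertex's neighbors in the order listed); mark gray on enter, black on exit:
J gray
  H gray
    E gray
      I gray
      I black
    E black
    H→I: I black — skip
    F gray
      F→J: J is gray → back edge
First back edge: F → J.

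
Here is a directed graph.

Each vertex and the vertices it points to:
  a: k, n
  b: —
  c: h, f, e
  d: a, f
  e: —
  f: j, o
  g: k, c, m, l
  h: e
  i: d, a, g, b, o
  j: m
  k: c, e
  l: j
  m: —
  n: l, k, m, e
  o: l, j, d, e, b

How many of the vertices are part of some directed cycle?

A vertex is on a directed cycle iff it belongs to a strongly connected component of size ≥ 2 (or has a self-loop).
The vertices on cycles are {a, c, d, f, k, n, o} — 7 in total.

7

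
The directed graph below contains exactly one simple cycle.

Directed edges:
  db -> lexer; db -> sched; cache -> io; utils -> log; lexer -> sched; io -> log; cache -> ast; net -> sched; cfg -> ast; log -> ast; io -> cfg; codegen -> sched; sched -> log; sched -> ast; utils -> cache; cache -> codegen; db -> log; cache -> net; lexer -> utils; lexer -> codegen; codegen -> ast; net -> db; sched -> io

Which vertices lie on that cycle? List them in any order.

db, net, cache, lexer, utils

DFS with gray/black marking from db:
db gray
  lexer gray
    sched gray
      log gray
        ast gray
        ast black
      log black
      sched→ast: ast black — skip
      io gray
        io→log: log black — skip
        cfg gray
          cfg→ast: ast black — skip
        cfg black
      io black
    sched black
    utils gray
      cache gray
        codegen gray
          codegen→sched: sched black — skip
          codegen→ast: ast black — skip
        codegen black
        net gray
          net→sched: sched black — skip
          net→db: db is gray → back edge
Back edge closes the cycle db → lexer → utils → cache → net → db; its vertices are {db, net, cache, lexer, utils}.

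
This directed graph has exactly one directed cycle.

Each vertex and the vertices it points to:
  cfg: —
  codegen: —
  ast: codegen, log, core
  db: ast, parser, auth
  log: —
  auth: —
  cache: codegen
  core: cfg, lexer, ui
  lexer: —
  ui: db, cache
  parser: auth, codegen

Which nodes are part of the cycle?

db, ui, ast, core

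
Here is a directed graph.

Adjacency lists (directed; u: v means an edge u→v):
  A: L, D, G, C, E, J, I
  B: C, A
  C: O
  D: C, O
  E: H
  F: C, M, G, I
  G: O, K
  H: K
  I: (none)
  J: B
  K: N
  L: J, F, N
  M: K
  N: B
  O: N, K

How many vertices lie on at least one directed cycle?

14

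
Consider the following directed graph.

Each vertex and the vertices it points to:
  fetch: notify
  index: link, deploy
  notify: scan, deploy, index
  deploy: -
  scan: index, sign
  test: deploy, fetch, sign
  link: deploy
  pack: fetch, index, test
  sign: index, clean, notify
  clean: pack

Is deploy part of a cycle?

No

deploy lies on a cycle iff there is a path from deploy back to itself.
Exploring from deploy, it never reaches itself; equivalently, its strongly connected component is a singleton.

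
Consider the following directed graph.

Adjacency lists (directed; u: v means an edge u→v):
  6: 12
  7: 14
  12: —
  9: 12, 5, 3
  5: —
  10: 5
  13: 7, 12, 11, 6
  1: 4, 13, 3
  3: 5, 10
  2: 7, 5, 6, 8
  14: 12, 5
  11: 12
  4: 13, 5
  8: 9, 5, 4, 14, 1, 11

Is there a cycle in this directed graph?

No

DFS with white/gray/black marking, starting from 8:
8 gray
  9 gray
    12 gray
    12 black
    5 gray
    5 black
    3 gray
      3→5: 5 black — skip
      10 gray
        10→5: 5 black — skip
      10 black
    3 black
  9 black
  8→5: 5 black — skip
  4 gray
    13 gray
      7 gray
        14 gray
          14→12: 12 black — skip
          14→5: 5 black — skip
        14 black
      7 black
      13→12: 12 black — skip
      11 gray
        11→12: 12 black — skip
      11 black
      6 gray
        6→12: 12 black — skip
      6 black
    13 black
    4→5: 5 black — skip
  4 black
  8→14: 14 black — skip
  1 gray
    1→4: 4 black — skip
    1→13: 13 black — skip
    1→3: 3 black — skip
  1 black
  8→11: 11 black — skip
8 black
2 gray
  2→7: 7 black — skip
  2→5: 5 black — skip
  2→6: 6 black — skip
  2→8: 8 black — skip
2 black
Every edge goes to a white or black vertex — no back edge, so the graph is acyclic.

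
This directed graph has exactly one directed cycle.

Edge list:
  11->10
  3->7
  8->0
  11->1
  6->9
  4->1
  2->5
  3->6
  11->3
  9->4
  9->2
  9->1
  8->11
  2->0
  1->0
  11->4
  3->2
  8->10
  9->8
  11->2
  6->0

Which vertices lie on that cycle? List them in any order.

3, 6, 8, 9, 11

DFS with gray/black marking from 9:
9 gray
  2 gray
    0 gray
    0 black
    5 gray
    5 black
  2 black
  4 gray
    1 gray
      1→0: 0 black — skip
    1 black
  4 black
  8 gray
    10 gray
    10 black
    8→0: 0 black — skip
    11 gray
      11→4: 4 black — skip
      11→10: 10 black — skip
      11→1: 1 black — skip
      3 gray
        3→2: 2 black — skip
        6 gray
          6→9: 9 is gray → back edge
Back edge closes the cycle 9 → 8 → 11 → 3 → 6 → 9; its vertices are {3, 6, 8, 9, 11}.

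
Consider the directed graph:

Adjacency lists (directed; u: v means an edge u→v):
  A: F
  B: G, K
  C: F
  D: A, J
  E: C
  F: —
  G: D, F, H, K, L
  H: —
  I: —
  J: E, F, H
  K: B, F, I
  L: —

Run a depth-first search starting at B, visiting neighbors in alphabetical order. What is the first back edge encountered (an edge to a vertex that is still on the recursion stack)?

K→B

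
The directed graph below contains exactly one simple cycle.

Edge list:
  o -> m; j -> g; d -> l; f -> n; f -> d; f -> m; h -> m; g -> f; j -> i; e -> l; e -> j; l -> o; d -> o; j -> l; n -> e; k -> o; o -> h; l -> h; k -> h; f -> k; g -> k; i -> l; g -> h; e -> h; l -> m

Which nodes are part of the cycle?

DFS with gray/black marking from j:
j gray
  i gray
    l gray
      m gray
      m black
      h gray
        h→m: m black — skip
      h black
      o gray
        o→m: m black — skip
        o→h: h black — skip
      o black
    l black
  i black
  j→l: l black — skip
  g gray
    k gray
      k→o: o black — skip
      k→h: h black — skip
    k black
    f gray
      f→k: k black — skip
      n gray
        e gray
          e→l: l black — skip
          e→j: j is gray → back edge
Back edge closes the cycle j → g → f → n → e → j; its vertices are {e, f, g, j, n}.

e, f, g, j, n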